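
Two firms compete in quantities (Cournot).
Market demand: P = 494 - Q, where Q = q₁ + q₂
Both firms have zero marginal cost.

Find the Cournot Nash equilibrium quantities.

q₁* = q₂* = 164.67; P* = 164.67

Work:
Profit: π_i = P·q_i = (a - q_i - q_j)·q_i
FOC: ∂π_i/∂q_i = a - 2q_i - q_j = 0
Reaction function: q_i = (494 - q_j)/2
Symmetry: q* = 494/3 = 164.67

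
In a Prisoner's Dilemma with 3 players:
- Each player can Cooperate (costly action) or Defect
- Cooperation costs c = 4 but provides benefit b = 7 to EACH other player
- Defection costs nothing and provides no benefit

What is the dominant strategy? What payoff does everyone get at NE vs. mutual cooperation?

Dominant: Defect; NE payoff = 0; Coop payoff = 10

Work:
Defect dominates (saves cost c = 4, benefit to others is external)
NE: All defect → everyone gets 0
If all cooperate: each receives (2)×7 - 4 = 10
Social dilemma: 10 > 0 but NE gives 0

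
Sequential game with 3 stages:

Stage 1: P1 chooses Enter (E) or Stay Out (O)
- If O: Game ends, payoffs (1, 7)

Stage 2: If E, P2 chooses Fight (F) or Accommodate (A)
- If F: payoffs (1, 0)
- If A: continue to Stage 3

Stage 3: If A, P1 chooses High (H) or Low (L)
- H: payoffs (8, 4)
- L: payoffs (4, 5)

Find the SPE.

SPE: (E, A, H); Outcome (8, 4)

Work:
Stage 3: P1 chooses H (8 vs 4)
Stage 2: P2: F->0, A->4 (anticipating H). Choose A
Stage 1: P1: O->1, E->8 (anticipating A, H). Choose E
SPE path: E -> A -> H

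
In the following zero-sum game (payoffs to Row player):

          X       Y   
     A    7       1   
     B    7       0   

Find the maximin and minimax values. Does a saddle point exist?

Maximin = 1, Minimax = 1, Saddle: True

Work:
Row minimums: [1, 0] → maximin = 1
Column maximums: [7, 1] → minimax = 1
Saddle point exists! Game value = 1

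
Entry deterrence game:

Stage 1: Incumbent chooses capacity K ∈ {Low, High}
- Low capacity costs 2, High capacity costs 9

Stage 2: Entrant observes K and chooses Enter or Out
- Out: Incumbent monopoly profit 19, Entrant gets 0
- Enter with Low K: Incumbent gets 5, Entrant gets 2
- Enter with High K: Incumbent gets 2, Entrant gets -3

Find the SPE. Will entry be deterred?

SPE: (High, Enter|Low, Out|High); Entry deterred. Incumbent net profit = 10

Work:
After Low K: Entrant enters (2 > 0)
After High K: Entrant stays out (-3 < 0)
Incumbent: Low → 5−2=3, High → 19−9=10
Incumbent chooses High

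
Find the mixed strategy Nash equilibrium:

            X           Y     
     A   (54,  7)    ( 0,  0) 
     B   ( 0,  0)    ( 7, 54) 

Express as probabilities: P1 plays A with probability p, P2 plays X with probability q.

p = 0.8852, q = 0.1148

Work:
Find probabilities that make opponent indifferent:
P2 chooses q to make P1 indifferent between A and B
P1 chooses p to make P2 indifferent between X and Y
Mixed NE: P1 plays (A: 0.8852, B: 0.1148), P2 plays (X: 0.1148, Y: 0.8852)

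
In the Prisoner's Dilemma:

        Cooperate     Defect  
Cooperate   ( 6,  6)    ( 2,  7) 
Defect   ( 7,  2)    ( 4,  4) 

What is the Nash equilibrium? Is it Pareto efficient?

(Defect, Defect) is NE; not Pareto efficient

Work:
Defect dominates Cooperate for both players:
If P2 cooperates: Defect (7) > Cooperate (6)
If P2 defects: Defect (4) > Cooperate (2)
NE: (Defect, Defect) with payoff (4, 4)
But (Cooperate, Cooperate) = (6, 6) Pareto dominates (4, 4)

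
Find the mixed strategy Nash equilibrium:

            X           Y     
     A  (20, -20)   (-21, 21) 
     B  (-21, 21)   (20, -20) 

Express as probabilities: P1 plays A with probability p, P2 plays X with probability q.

p = 0.5, q = 0.5

Work:
Find probabilities that make opponent indifferent:
P2 chooses q to make P1 indifferent between A and B
P1 chooses p to make P2 indifferent between X and Y
Mixed NE: P1 plays (A: 0.5, B: 0.5), P2 plays (X: 0.5, Y: 0.5)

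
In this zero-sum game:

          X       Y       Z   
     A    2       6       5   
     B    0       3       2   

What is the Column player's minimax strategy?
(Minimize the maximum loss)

Column should play X, value = 2

Work:
Column player minimizes Row's maximum payoff:
Column X: max payoff to Row = 2
Column Y: max payoff to Row = 6
Column Z: max payoff to Row = 5
Minimum is 2, achieved by column X.
Minimax strategy: X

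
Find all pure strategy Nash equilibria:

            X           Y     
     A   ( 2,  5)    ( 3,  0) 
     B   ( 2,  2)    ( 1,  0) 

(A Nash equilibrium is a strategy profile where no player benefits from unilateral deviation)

Nash equilibrium: (A, X), (B, X)

Work:
Best responses:
  P1 vs X: payoffs [2, 2] → best response A/B (payoff 2)
  P1 vs Y: payoffs [3, 1] → best response A (payoff 3)
  P2 vs A: payoffs [5, 0] → best response X (payoff 5)
  P2 vs B: payoffs [2, 0] → best response X (payoff 2)
Mutual best responses: (A,X), (B,X) → Nash equilibria.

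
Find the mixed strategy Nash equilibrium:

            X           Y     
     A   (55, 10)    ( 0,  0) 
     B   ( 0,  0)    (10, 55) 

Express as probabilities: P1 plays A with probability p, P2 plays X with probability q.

p = 0.8462, q = 0.1538

Work:
Find probabilities that make opponent indifferent:
P2 chooses q to make P1 indifferent between A and B
P1 chooses p to make P2 indifferent between X and Y
Mixed NE: P1 plays (A: 0.8462, B: 0.1538), P2 plays (X: 0.1538, Y: 0.8462)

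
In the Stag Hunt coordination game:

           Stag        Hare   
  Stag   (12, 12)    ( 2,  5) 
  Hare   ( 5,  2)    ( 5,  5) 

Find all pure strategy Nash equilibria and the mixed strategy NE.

Pure NE: (Stag, Stag) and (Hare, Hare); Mixed NE: p = 0.3, q = 0.3

Work:
Check pure NE:
(Stag, Stag): (12, 12) - no unilateral deviation beneficial
(Hare, Hare): (5, 5) - no unilateral deviation beneficial
Mixed NE: P1 plays Stag with p = 0.3, P2 plays Stag with q = 0.3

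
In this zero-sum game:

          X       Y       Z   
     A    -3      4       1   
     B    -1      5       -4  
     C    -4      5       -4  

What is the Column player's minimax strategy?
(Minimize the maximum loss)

Column should play X, value = -1

Work:
Column player minimizes Row's maximum payoff:
Column X: max payoff to Row = -1
Column Y: max payoff to Row = 5
Column Z: max payoff to Row = 1
Minimum is -1, achieved by column X.
Minimax strategy: X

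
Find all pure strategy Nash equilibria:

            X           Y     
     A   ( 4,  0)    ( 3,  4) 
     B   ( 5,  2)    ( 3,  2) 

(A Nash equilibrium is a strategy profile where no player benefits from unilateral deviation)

Nash equilibrium: (A, Y), (B, X), (B, Y)

Work:
Best responses:
  P1 vs X: payoffs [4, 5] → best response B (payoff 5)
  P1 vs Y: payoffs [3, 3] → best response A/B (payoff 3)
  P2 vs A: payoffs [0, 4] → best response Y (payoff 4)
  P2 vs B: payoffs [2, 2] → best response X/Y (payoff 2)
Mutual best responses: (A,Y), (B,X), (B,Y) → Nash equilibria.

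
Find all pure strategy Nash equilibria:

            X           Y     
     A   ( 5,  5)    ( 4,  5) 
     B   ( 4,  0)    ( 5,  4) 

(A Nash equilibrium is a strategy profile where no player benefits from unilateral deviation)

Nash equilibrium: (A, X), (B, Y)

Work:
Best responses:
  P1 vs X: payoffs [5, 4] → best response A (payoff 5)
  P1 vs Y: payoffs [4, 5] → best response B (payoff 5)
  P2 vs A: payoffs [5, 5] → best response X/Y (payoff 5)
  P2 vs B: payoffs [0, 4] → best response Y (payoff 4)
Mutual best responses: (A,X), (B,Y) → Nash equilibria.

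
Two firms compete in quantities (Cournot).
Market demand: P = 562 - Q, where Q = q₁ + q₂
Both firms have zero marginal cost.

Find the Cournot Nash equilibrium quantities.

q₁* = q₂* = 187.33; P* = 187.33

Work:
Profit: π_i = P·q_i = (a - q_i - q_j)·q_i
FOC: ∂π_i/∂q_i = a - 2q_i - q_j = 0
Reaction function: q_i = (562 - q_j)/2
Symmetry: q* = 562/3 = 187.33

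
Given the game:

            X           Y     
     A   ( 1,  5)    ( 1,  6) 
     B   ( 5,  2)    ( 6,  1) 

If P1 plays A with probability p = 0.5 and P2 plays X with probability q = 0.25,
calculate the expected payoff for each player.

E[P1] = 3.375, E[P2] = 3.5

Work:
E[P1] = p·q·π₁(A,X) + p·(1-q)·π₁(A,Y) + (1-p)·q·π₁(B,X) + (1-p)·(1-q)·π₁(B,Y)
= 0.5·0.25·1 + 0.5·0.75·1 + 0.5·0.25·5 + 0.5·0.75·6
= 3.375

E[P2] = 3.5 (similar calculation)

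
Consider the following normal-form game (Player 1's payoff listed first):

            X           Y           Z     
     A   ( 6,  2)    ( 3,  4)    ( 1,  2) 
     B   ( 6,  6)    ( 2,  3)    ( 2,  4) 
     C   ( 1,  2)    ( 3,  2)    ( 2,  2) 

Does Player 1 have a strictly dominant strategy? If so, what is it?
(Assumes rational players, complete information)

No strictly dominant strategy exists for Player 1

Work:
A strategy strictly dominates another if it gives a strictly higher payoff against every opponent action. Compare each pair of P1's strategies column-by-column:
  A vs B: [6 vs 6, 3 vs 2, 1 vs 2] → A does not strictly dominate B (column X: 6 ≤ 6)
  A vs C: [6 vs 1, 3 vs 3, 1 vs 2] → A does not strictly dominate C (column Y: 3 ≤ 3)
  B vs A: [6 vs 6, 2 vs 3, 2 vs 1] → B does not strictly dominate A (column X: 6 ≤ 6)
  B vs C: [6 vs 1, 2 vs 3, 2 vs 2] → B does not strictly dominate C (column Y: 2 ≤ 3)
  C vs A: [1 vs 6, 3 vs 3, 2 vs 1] → C does not strictly dominate A (column X: 1 ≤ 6)
  C vs B: [1 vs 6, 3 vs 2, 2 vs 2] → C does not strictly dominate B (column X: 1 ≤ 6)
No single strategy strictly dominates all others → no strictly dominant strategy.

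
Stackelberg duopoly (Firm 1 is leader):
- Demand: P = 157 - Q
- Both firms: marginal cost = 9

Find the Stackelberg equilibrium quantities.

q₁* (leader) = 74.0, q₂* (follower) = 37.0

Work:
Follower's reaction: q₂ = (a - c - q₁)/2
Leader substitutes: π₁ = q₁·(a - q₁ - (a-c-q₁)/2 - c)
FOC: q₁* = (157 - 9)/2 = 74.00
Then: q₂* = (157 - 9 - 74.0)/2 = 37.00
Leader has first-mover advantage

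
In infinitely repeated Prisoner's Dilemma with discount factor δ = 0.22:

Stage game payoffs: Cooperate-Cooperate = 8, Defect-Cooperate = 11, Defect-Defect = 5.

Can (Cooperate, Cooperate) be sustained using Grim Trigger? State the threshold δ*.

δ* = 0.5; since δ = 0.22 < 0.5, cooperation cannot be sustained

Work:
For Grim Trigger:
Cooperate forever: 8/(1-δ)
Defect then punished: 11 + 5·δ/(1-δ)
Need: 8/(1-δ) ≥ 11 + 5·δ/(1-δ)
Solving: δ ≥ (T-R)/(T-P) = (11-8)/(11-5) = 0.5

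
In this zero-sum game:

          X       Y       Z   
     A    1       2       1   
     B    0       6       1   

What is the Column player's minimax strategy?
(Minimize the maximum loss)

Column should play X or Z (all achieve the minimum), value = 1

Work:
Column player minimizes Row's maximum payoff:
Column X: max payoff to Row = 1
Column Y: max payoff to Row = 6
Column Z: max payoff to Row = 1
Minimum is 1, achieved by columns X, Z (tied).
Each of X or Z is a minimax strategy.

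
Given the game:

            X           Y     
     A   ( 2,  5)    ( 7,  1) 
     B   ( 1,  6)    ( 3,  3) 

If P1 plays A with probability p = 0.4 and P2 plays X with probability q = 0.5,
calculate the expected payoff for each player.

E[P1] = 3.0, E[P2] = 3.9

Work:
E[P1] = p·q·π₁(A,X) + p·(1-q)·π₁(A,Y) + (1-p)·q·π₁(B,X) + (1-p)·(1-q)·π₁(B,Y)
= 0.4·0.5·2 + 0.4·0.5·7 + 0.6·0.5·1 + 0.6·0.5·3
= 3.0

E[P2] = 3.9 (similar calculation)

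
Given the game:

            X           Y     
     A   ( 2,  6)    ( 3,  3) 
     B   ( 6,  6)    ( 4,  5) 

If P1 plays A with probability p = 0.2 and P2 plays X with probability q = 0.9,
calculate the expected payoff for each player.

E[P1] = 5.06, E[P2] = 5.86

Work:
E[P1] = p·q·π₁(A,X) + p·(1-q)·π₁(A,Y) + (1-p)·q·π₁(B,X) + (1-p)·(1-q)·π₁(B,Y)
= 0.2·0.9·2 + 0.2·0.1·3 + 0.8·0.9·6 + 0.8·0.1·4
= 5.06

E[P2] = 5.86 (similar calculation)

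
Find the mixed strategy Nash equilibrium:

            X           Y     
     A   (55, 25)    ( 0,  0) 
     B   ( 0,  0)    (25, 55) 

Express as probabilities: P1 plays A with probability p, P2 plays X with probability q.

p = 0.6875, q = 0.3125

Work:
Find probabilities that make opponent indifferent:
P2 chooses q to make P1 indifferent between A and B
P1 chooses p to make P2 indifferent between X and Y
Mixed NE: P1 plays (A: 0.6875, B: 0.3125), P2 plays (X: 0.3125, Y: 0.6875)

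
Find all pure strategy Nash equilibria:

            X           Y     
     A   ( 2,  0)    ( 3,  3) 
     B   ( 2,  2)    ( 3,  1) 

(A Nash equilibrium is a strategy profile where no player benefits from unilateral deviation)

Nash equilibrium: (A, Y), (B, X)

Work:
Best responses:
  P1 vs X: payoffs [2, 2] → best response A/B (payoff 2)
  P1 vs Y: payoffs [3, 3] → best response A/B (payoff 3)
  P2 vs A: payoffs [0, 3] → best response Y (payoff 3)
  P2 vs B: payoffs [2, 1] → best response X (payoff 2)
Mutual best responses: (A,Y), (B,X) → Nash equilibria.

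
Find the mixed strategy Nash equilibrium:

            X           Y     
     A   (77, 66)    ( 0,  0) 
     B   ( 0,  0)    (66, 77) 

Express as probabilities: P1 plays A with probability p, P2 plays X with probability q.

p = 0.5385, q = 0.4615

Work:
Find probabilities that make opponent indifferent:
P2 chooses q to make P1 indifferent between A and B
P1 chooses p to make P2 indifferent between X and Y
Mixed NE: P1 plays (A: 0.5385, B: 0.4615), P2 plays (X: 0.4615, Y: 0.5385)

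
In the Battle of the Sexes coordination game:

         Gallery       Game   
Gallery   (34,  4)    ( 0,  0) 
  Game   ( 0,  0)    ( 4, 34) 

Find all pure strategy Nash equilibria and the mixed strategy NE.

Pure NE: (Gallery, Gallery) and (Game, Game); Mixed NE: p = 0.8947, q = 0.1053

Work:
Check pure NE:
(Gallery, Gallery): (34, 4) - no unilateral deviation beneficial
(Game, Game): (4, 34) - no unilateral deviation beneficial
Mixed NE: P1 plays Gallery with p = 0.8947, P2 plays Gallery with q = 0.1053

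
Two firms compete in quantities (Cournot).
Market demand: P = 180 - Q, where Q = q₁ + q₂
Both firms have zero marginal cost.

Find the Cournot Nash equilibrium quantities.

q₁* = q₂* = 60.0; P* = 60.0

Work:
Profit: π_i = P·q_i = (a - q_i - q_j)·q_i
FOC: ∂π_i/∂q_i = a - 2q_i - q_j = 0
Reaction function: q_i = (180 - q_j)/2
Symmetry: q* = 180/3 = 60.0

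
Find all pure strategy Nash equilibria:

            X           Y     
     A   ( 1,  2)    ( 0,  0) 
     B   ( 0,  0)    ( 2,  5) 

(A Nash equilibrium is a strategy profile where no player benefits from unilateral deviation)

Nash equilibrium: (A, X), (B, Y)

Work:
Best responses:
  P1 vs X: payoffs [1, 0] → best response A (payoff 1)
  P1 vs Y: payoffs [0, 2] → best response B (payoff 2)
  P2 vs A: payoffs [2, 0] → best response X (payoff 2)
  P2 vs B: payoffs [0, 5] → best response Y (payoff 5)
Mutual best responses: (A,X), (B,Y) → Nash equilibria.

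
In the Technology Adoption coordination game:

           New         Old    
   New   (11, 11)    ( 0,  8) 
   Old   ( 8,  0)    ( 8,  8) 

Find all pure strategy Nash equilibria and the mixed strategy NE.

Pure NE: (New, New) and (Old, Old); Mixed NE: p = 0.7273, q = 0.7273

Work:
Check pure NE:
(New, New): (11, 11) - no unilateral deviation beneficial
(Old, Old): (8, 8) - no unilateral deviation beneficial
Mixed NE: P1 plays New with p = 0.7273, P2 plays New with q = 0.7273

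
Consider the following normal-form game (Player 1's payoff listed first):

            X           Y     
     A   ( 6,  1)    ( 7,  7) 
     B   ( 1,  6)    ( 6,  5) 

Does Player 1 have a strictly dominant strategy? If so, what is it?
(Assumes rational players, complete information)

Yes, Player 1's strictly dominant strategy is A

Work:
A strategy strictly dominates another if it gives a strictly higher payoff against every opponent action. Compare each pair of P1's strategies column-by-column:
  A vs B: [6 vs 1, 7 vs 6] → A strictly dominates B
  B vs A: [1 vs 6, 6 vs 7] → B does not strictly dominate A (column X: 1 ≤ 6)
A strictly dominates every other strategy → strictly dominant.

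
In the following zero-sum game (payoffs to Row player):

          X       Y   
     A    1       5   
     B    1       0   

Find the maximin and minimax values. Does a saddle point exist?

Maximin = 1, Minimax = 1, Saddle: True

Work:
Row minimums: [1, 0] → maximin = 1
Column maximums: [1, 5] → minimax = 1
Saddle point exists! Game value = 1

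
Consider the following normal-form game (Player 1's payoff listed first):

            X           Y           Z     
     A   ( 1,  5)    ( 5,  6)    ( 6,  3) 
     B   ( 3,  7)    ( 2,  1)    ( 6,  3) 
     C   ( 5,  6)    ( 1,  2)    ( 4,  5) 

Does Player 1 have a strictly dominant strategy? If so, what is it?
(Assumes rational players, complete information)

No strictly dominant strategy exists for Player 1

Work:
A strategy strictly dominates another if it gives a strictly higher payoff against every opponent action. Compare each pair of P1's strategies column-by-column:
  A vs B: [1 vs 3, 5 vs 2, 6 vs 6] → A does not strictly dominate B (column X: 1 ≤ 3)
  A vs C: [1 vs 5, 5 vs 1, 6 vs 4] → A does not strictly dominate C (column X: 1 ≤ 5)
  B vs A: [3 vs 1, 2 vs 5, 6 vs 6] → B does not strictly dominate A (column Y: 2 ≤ 5)
  B vs C: [3 vs 5, 2 vs 1, 6 vs 4] → B does not strictly dominate C (column X: 3 ≤ 5)
  C vs A: [5 vs 1, 1 vs 5, 4 vs 6] → C does not strictly dominate A (column Y: 1 ≤ 5)
  C vs B: [5 vs 3, 1 vs 2, 4 vs 6] → C does not strictly dominate B (column Y: 1 ≤ 2)
No single strategy strictly dominates all others → no strictly dominant strategy.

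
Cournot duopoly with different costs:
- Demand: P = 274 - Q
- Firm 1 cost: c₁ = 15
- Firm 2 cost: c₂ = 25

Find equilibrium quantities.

q₁* = 89.67, q₂* = 79.67

Work:
Reaction: q₁ = (274 - 15 - q₂)/2
Reaction: q₂ = (274 - 25 - q₁)/2
Solve simultaneously:
q₁* = (274 - 2×15 + 25)/3 = 89.67
q₂* = (274 - 2×25 + 15)/3 = 79.67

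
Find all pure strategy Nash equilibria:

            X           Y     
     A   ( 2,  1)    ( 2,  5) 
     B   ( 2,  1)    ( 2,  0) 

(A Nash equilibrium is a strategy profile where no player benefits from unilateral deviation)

Nash equilibrium: (A, Y), (B, X)

Work:
Best responses:
  P1 vs X: payoffs [2, 2] → best response A/B (payoff 2)
  P1 vs Y: payoffs [2, 2] → best response A/B (payoff 2)
  P2 vs A: payoffs [1, 5] → best response Y (payoff 5)
  P2 vs B: payoffs [1, 0] → best response X (payoff 1)
Mutual best responses: (A,Y), (B,X) → Nash equilibria.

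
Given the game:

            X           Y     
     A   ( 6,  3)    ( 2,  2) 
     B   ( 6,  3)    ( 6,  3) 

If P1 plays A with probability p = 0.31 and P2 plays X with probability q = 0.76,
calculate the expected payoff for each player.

E[P1] = 5.7024, E[P2] = 2.9256

Work:
E[P1] = p·q·π₁(A,X) + p·(1-q)·π₁(A,Y) + (1-p)·q·π₁(B,X) + (1-p)·(1-q)·π₁(B,Y)
= 0.31·0.76·6 + 0.31·0.24·2 + 0.69·0.76·6 + 0.69·0.24·6
= 5.7024

E[P2] = 2.9256 (similar calculation)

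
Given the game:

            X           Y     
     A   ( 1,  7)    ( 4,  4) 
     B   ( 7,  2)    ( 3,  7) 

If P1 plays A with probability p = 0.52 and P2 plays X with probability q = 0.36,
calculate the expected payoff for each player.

E[P1] = 3.6496, E[P2] = 5.1376

Work:
E[P1] = p·q·π₁(A,X) + p·(1-q)·π₁(A,Y) + (1-p)·q·π₁(B,X) + (1-p)·(1-q)·π₁(B,Y)
= 0.52·0.36·1 + 0.52·0.64·4 + 0.48·0.36·7 + 0.48·0.64·3
= 3.6496

E[P2] = 5.1376 (similar calculation)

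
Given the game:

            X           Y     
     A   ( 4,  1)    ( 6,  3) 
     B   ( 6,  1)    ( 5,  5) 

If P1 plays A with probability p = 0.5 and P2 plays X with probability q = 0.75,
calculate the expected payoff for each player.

E[P1] = 5.125, E[P2] = 1.75

Work:
E[P1] = p·q·π₁(A,X) + p·(1-q)·π₁(A,Y) + (1-p)·q·π₁(B,X) + (1-p)·(1-q)·π₁(B,Y)
= 0.5·0.75·4 + 0.5·0.25·6 + 0.5·0.75·6 + 0.5·0.25·5
= 5.125

E[P2] = 1.75 (similar calculation)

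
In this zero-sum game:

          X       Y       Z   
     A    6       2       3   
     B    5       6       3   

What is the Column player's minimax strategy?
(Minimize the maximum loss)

Column should play Z, value = 3

Work:
Column player minimizes Row's maximum payoff:
Column X: max payoff to Row = 6
Column Y: max payoff to Row = 6
Column Z: max payoff to Row = 3
Minimum is 3, achieved by column Z.
Minimax strategy: Z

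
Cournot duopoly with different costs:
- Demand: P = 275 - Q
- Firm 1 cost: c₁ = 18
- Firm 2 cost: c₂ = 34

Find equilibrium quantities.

q₁* = 91.0, q₂* = 75.0

Work:
Reaction: q₁ = (275 - 18 - q₂)/2
Reaction: q₂ = (275 - 34 - q₁)/2
Solve simultaneously:
q₁* = (275 - 2×18 + 34)/3 = 91.0
q₂* = (275 - 2×34 + 18)/3 = 75.0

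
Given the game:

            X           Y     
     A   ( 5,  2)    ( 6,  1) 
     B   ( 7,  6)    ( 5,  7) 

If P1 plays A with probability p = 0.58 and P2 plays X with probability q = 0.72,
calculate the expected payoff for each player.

E[P1] = 5.7672, E[P2] = 3.6352

Work:
E[P1] = p·q·π₁(A,X) + p·(1-q)·π₁(A,Y) + (1-p)·q·π₁(B,X) + (1-p)·(1-q)·π₁(B,Y)
= 0.58·0.72·5 + 0.58·0.28·6 + 0.42·0.72·7 + 0.42·0.28·5
= 5.7672

E[P2] = 3.6352 (similar calculation)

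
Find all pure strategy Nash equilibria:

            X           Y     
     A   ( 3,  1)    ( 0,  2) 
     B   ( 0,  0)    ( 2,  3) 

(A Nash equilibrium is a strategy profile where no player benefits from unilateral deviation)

Nash equilibrium: (B, Y)

Work:
Best responses:
  P1 vs X: payoffs [3, 0] → best response A (payoff 3)
  P1 vs Y: payoffs [0, 2] → best response B (payoff 2)
  P2 vs A: payoffs [1, 2] → best response Y (payoff 2)
  P2 vs B: payoffs [0, 3] → best response Y (payoff 3)
Mutual best responses: (B,Y) → Nash equilibria.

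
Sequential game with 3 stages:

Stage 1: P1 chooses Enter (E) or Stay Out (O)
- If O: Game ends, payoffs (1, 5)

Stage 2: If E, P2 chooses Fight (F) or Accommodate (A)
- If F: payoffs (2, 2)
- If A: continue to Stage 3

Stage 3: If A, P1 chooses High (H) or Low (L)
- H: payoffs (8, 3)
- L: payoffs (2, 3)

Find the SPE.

SPE: (E, A, H); Outcome (8, 3)

Work:
Stage 3: P1 chooses H (8 vs 2)
Stage 2: P2: F->2, A->3 (anticipating H). Choose A
Stage 1: P1: O->1, E->8 (anticipating A, H). Choose E
SPE path: E -> A -> H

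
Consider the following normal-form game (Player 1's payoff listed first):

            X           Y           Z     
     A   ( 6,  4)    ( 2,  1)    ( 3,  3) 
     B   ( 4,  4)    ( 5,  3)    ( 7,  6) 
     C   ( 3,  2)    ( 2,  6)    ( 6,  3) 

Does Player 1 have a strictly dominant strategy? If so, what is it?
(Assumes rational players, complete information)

No strictly dominant strategy exists for Player 1

Work:
A strategy strictly dominates another if it gives a strictly higher payoff against every opponent action. Compare each pair of P1's strategies column-by-column:
  A vs B: [6 vs 4, 2 vs 5, 3 vs 7] → A does not strictly dominate B (column Y: 2 ≤ 5)
  A vs C: [6 vs 3, 2 vs 2, 3 vs 6] → A does not strictly dominate C (column Y: 2 ≤ 2)
  B vs A: [4 vs 6, 5 vs 2, 7 vs 3] → B does not strictly dominate A (column X: 4 ≤ 6)
  B vs C: [4 vs 3, 5 vs 2, 7 vs 6] → B strictly dominates C
  C vs A: [3 vs 6, 2 vs 2, 6 vs 3] → C does not strictly dominate A (column X: 3 ≤ 6)
  C vs B: [3 vs 4, 2 vs 5, 6 vs 7] → C does not strictly dominate B (column X: 3 ≤ 4)
No single strategy strictly dominates all others → no strictly dominant strategy.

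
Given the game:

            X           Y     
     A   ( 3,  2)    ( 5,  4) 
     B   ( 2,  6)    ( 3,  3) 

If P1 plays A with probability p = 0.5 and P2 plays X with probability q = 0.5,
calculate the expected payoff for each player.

E[P1] = 3.25, E[P2] = 3.75

Work:
E[P1] = p·q·π₁(A,X) + p·(1-q)·π₁(A,Y) + (1-p)·q·π₁(B,X) + (1-p)·(1-q)·π₁(B,Y)
= 0.5·0.5·3 + 0.5·0.5·5 + 0.5·0.5·2 + 0.5·0.5·3
= 3.25

E[P2] = 3.75 (similar calculation)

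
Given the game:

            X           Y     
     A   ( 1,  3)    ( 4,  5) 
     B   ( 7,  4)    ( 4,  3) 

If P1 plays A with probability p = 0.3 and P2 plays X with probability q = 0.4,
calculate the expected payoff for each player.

E[P1] = 4.48, E[P2] = 3.64

Work:
E[P1] = p·q·π₁(A,X) + p·(1-q)·π₁(A,Y) + (1-p)·q·π₁(B,X) + (1-p)·(1-q)·π₁(B,Y)
= 0.3·0.4·1 + 0.3·0.6·4 + 0.7·0.4·7 + 0.7·0.6·4
= 4.48

E[P2] = 3.64 (similar calculation)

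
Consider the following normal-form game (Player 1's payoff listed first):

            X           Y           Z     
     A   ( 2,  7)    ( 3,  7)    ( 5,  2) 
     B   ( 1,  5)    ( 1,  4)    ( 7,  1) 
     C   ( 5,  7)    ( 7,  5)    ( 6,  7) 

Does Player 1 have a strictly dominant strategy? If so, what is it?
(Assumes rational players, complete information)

No strictly dominant strategy exists for Player 1

Work:
A strategy strictly dominates another if it gives a strictly higher payoff against every opponent action. Compare each pair of P1's strategies column-by-column:
  A vs B: [2 vs 1, 3 vs 1, 5 vs 7] → A does not strictly dominate B (column Z: 5 ≤ 7)
  A vs C: [2 vs 5, 3 vs 7, 5 vs 6] → A does not strictly dominate C (column X: 2 ≤ 5)
  B vs A: [1 vs 2, 1 vs 3, 7 vs 5] → B does not strictly dominate A (column X: 1 ≤ 2)
  B vs C: [1 vs 5, 1 vs 7, 7 vs 6] → B does not strictly dominate C (column X: 1 ≤ 5)
  C vs A: [5 vs 2, 7 vs 3, 6 vs 5] → C strictly dominates A
  C vs B: [5 vs 1, 7 vs 1, 6 vs 7] → C does not strictly dominate B (column Z: 6 ≤ 7)
No single strategy strictly dominates all others → no strictly dominant strategy.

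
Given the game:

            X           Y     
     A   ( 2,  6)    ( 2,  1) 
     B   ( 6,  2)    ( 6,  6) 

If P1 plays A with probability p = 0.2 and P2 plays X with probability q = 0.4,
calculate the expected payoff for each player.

E[P1] = 5.2, E[P2] = 4.12

Work:
E[P1] = p·q·π₁(A,X) + p·(1-q)·π₁(A,Y) + (1-p)·q·π₁(B,X) + (1-p)·(1-q)·π₁(B,Y)
= 0.2·0.4·2 + 0.2·0.6·2 + 0.8·0.4·6 + 0.8·0.6·6
= 5.2

E[P2] = 4.12 (similar calculation)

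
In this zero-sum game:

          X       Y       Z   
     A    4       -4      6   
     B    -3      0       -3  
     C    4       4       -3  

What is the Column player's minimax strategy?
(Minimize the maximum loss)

Column should play X or Y (all achieve the minimum), value = 4

Work:
Column player minimizes Row's maximum payoff:
Column X: max payoff to Row = 4
Column Y: max payoff to Row = 4
Column Z: max payoff to Row = 6
Minimum is 4, achieved by columns X, Y (tied).
Each of X or Y is a minimax strategy.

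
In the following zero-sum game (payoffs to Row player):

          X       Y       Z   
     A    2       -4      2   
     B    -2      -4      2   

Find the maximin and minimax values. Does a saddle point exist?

Maximin = -4, Minimax = -4, Saddle: True

Work:
Row minimums: [-4, -4] → maximin = -4
Column maximums: [2, -4, 2] → minimax = -4
Saddle point exists! Game value = -4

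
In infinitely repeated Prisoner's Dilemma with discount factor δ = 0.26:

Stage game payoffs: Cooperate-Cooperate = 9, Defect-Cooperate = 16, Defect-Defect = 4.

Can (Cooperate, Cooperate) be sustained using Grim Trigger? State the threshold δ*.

δ* = 0.5833; since δ = 0.26 < 0.5833, cooperation cannot be sustained

Work:
For Grim Trigger:
Cooperate forever: 9/(1-δ)
Defect then punished: 16 + 4·δ/(1-δ)
Need: 9/(1-δ) ≥ 16 + 4·δ/(1-δ)
Solving: δ ≥ (T-R)/(T-P) = (16-9)/(16-4) = 0.5833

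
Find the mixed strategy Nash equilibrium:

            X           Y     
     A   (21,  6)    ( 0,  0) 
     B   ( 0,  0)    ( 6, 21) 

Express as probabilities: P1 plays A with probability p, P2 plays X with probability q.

p = 0.7778, q = 0.2222

Work:
Find probabilities that make opponent indifferent:
P2 chooses q to make P1 indifferent between A and B
P1 chooses p to make P2 indifferent between X and Y
Mixed NE: P1 plays (A: 0.7778, B: 0.2222), P2 plays (X: 0.2222, Y: 0.7778)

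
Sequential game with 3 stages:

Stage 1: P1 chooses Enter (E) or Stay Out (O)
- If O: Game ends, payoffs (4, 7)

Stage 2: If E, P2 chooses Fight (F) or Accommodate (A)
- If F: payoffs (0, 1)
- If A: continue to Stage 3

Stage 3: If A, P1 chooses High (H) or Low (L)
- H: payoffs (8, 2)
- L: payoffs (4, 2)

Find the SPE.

SPE: (E, A, H); Outcome (8, 2)

Work:
Stage 3: P1 chooses H (8 vs 4)
Stage 2: P2: F->1, A->2 (anticipating H). Choose A
Stage 1: P1: O->4, E->8 (anticipating A, H). Choose E
SPE path: E -> A -> H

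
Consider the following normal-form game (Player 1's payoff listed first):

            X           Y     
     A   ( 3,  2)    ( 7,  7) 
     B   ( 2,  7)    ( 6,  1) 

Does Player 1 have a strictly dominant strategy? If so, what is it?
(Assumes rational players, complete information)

Yes, Player 1's strictly dominant strategy is A

Work:
A strategy strictly dominates another if it gives a strictly higher payoff against every opponent action. Compare each pair of P1's strategies column-by-column:
  A vs B: [3 vs 2, 7 vs 6] → A strictly dominates B
  B vs A: [2 vs 3, 6 vs 7] → B does not strictly dominate A (column X: 2 ≤ 3)
A strictly dominates every other strategy → strictly dominant.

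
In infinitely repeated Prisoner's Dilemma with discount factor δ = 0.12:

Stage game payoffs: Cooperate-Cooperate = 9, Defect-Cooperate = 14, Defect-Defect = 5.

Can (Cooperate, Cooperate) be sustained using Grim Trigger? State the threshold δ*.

δ* = 0.5556; since δ = 0.12 < 0.5556, cooperation cannot be sustained

Work:
For Grim Trigger:
Cooperate forever: 9/(1-δ)
Defect then punished: 14 + 5·δ/(1-δ)
Need: 9/(1-δ) ≥ 14 + 5·δ/(1-δ)
Solving: δ ≥ (T-R)/(T-P) = (14-9)/(14-5) = 0.5556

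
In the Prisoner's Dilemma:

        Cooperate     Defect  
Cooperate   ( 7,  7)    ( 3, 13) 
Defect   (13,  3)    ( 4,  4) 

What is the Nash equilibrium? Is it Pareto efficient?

(Defect, Defect) is NE; not Pareto efficient

Work:
Defect dominates Cooperate for both players:
If P2 cooperates: Defect (13) > Cooperate (7)
If P2 defects: Defect (4) > Cooperate (3)
NE: (Defect, Defect) with payoff (4, 4)
But (Cooperate, Cooperate) = (7, 7) Pareto dominates (4, 4)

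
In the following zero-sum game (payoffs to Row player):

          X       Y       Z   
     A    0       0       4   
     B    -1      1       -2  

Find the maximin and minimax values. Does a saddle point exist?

Maximin = 0, Minimax = 0, Saddle: True

Work:
Row minimums: [0, -2] → maximin = 0
Column maximums: [0, 1, 4] → minimax = 0
Saddle point exists! Game value = 0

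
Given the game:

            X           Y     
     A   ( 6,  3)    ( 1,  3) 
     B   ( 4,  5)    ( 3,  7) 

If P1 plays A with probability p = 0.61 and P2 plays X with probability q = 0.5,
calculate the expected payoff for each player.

E[P1] = 3.5, E[P2] = 4.17

Work:
E[P1] = p·q·π₁(A,X) + p·(1-q)·π₁(A,Y) + (1-p)·q·π₁(B,X) + (1-p)·(1-q)·π₁(B,Y)
= 0.61·0.5·6 + 0.61·0.5·1 + 0.39·0.5·4 + 0.39·0.5·3
= 3.5

E[P2] = 4.17 (similar calculation)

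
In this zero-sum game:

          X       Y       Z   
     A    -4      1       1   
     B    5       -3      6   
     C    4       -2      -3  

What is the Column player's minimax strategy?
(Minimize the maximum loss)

Column should play Y, value = 1

Work:
Column player minimizes Row's maximum payoff:
Column X: max payoff to Row = 5
Column Y: max payoff to Row = 1
Column Z: max payoff to Row = 6
Minimum is 1, achieved by column Y.
Minimax strategy: Y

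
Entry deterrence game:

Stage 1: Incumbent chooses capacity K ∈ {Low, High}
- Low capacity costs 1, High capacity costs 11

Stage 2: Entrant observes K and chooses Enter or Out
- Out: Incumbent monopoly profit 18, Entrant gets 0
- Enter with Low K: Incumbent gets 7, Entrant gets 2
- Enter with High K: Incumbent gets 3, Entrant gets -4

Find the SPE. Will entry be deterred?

SPE: (High, Enter|Low, Out|High); Entry deterred. Incumbent net profit = 7

Work:
After Low K: Entrant enters (2 > 0)
After High K: Entrant stays out (-4 < 0)
Incumbent: Low → 7−1=6, High → 18−11=7
Incumbent chooses High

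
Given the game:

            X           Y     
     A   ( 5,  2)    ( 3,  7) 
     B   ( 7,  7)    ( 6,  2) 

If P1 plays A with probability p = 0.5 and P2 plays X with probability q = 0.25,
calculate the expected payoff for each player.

E[P1] = 4.875, E[P2] = 4.5

Work:
E[P1] = p·q·π₁(A,X) + p·(1-q)·π₁(A,Y) + (1-p)·q·π₁(B,X) + (1-p)·(1-q)·π₁(B,Y)
= 0.5·0.25·5 + 0.5·0.75·3 + 0.5·0.25·7 + 0.5·0.75·6
= 4.875

E[P2] = 4.5 (similar calculation)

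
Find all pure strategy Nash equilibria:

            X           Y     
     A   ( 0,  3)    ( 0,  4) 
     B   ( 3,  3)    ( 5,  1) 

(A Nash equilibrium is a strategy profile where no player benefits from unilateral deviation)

Nash equilibrium: (B, X)

Work:
Best responses:
  P1 vs X: payoffs [0, 3] → best response B (payoff 3)
  P1 vs Y: payoffs [0, 5] → best response B (payoff 5)
  P2 vs A: payoffs [3, 4] → best response Y (payoff 4)
  P2 vs B: payoffs [3, 1] → best response X (payoff 3)
Mutual best responses: (B,X) → Nash equilibria.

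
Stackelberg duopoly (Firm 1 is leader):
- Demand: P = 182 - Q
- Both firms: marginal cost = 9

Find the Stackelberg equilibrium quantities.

q₁* (leader) = 86.5, q₂* (follower) = 43.25

Work:
Follower's reaction: q₂ = (a - c - q₁)/2
Leader substitutes: π₁ = q₁·(a - q₁ - (a-c-q₁)/2 - c)
FOC: q₁* = (182 - 9)/2 = 86.50
Then: q₂* = (182 - 9 - 86.5)/2 = 43.25
Leader has first-mover advantage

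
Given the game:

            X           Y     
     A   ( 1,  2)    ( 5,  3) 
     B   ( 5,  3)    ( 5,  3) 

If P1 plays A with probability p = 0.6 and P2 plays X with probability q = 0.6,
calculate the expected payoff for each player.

E[P1] = 3.56, E[P2] = 2.64

Work:
E[P1] = p·q·π₁(A,X) + p·(1-q)·π₁(A,Y) + (1-p)·q·π₁(B,X) + (1-p)·(1-q)·π₁(B,Y)
= 0.6·0.6·1 + 0.6·0.4·5 + 0.4·0.6·5 + 0.4·0.4·5
= 3.56

E[P2] = 2.64 (similar calculation)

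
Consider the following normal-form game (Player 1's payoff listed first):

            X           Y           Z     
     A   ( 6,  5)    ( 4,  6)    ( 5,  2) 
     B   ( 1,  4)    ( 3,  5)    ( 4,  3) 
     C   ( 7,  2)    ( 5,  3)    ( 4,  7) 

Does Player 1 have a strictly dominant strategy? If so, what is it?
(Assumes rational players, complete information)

No strictly dominant strategy exists for Player 1

Work:
A strategy strictly dominates another if it gives a strictly higher payoff against every opponent action. Compare each pair of P1's strategies column-by-column:
  A vs B: [6 vs 1, 4 vs 3, 5 vs 4] → A strictly dominates B
  A vs C: [6 vs 7, 4 vs 5, 5 vs 4] → A does not strictly dominate C (column X: 6 ≤ 7)
  B vs A: [1 vs 6, 3 vs 4, 4 vs 5] → B does not strictly dominate A (column X: 1 ≤ 6)
  B vs C: [1 vs 7, 3 vs 5, 4 vs 4] → B does not strictly dominate C (column X: 1 ≤ 7)
  C vs A: [7 vs 6, 5 vs 4, 4 vs 5] → C does not strictly dominate A (column Z: 4 ≤ 5)
  C vs B: [7 vs 1, 5 vs 3, 4 vs 4] → C does not strictly dominate B (column Z: 4 ≤ 4)
No single strategy strictly dominates all others → no strictly dominant strategy.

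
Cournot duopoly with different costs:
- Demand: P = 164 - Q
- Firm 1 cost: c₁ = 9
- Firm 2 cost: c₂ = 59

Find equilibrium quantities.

q₁* = 68.33, q₂* = 18.33

Work:
Reaction: q₁ = (164 - 9 - q₂)/2
Reaction: q₂ = (164 - 59 - q₁)/2
Solve simultaneously:
q₁* = (164 - 2×9 + 59)/3 = 68.33
q₂* = (164 - 2×59 + 9)/3 = 18.33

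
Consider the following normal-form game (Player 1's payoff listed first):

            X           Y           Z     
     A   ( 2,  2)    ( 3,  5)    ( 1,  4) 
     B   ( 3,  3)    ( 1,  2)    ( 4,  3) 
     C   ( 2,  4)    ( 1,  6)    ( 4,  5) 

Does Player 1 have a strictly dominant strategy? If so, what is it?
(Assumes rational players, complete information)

No strictly dominant strategy exists for Player 1

Work:
A strategy strictly dominates another if it gives a strictly higher payoff against every opponent action. Compare each pair of P1's strategies column-by-column:
  A vs B: [2 vs 3, 3 vs 1, 1 vs 4] → A does not strictly dominate B (column X: 2 ≤ 3)
  A vs C: [2 vs 2, 3 vs 1, 1 vs 4] → A does not strictly dominate C (column X: 2 ≤ 2)
  B vs A: [3 vs 2, 1 vs 3, 4 vs 1] → B does not strictly dominate A (column Y: 1 ≤ 3)
  B vs C: [3 vs 2, 1 vs 1, 4 vs 4] → B does not strictly dominate C (column Y: 1 ≤ 1)
  C vs A: [2 vs 2, 1 vs 3, 4 vs 1] → C does not strictly dominate A (column X: 2 ≤ 2)
  C vs B: [2 vs 3, 1 vs 1, 4 vs 4] → C does not strictly dominate B (column X: 2 ≤ 3)
No single strategy strictly dominates all others → no strictly dominant strategy.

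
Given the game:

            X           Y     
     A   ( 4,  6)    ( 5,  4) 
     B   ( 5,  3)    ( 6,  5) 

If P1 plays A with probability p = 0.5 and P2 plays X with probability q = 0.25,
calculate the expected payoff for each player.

E[P1] = 5.25, E[P2] = 4.5

Work:
E[P1] = p·q·π₁(A,X) + p·(1-q)·π₁(A,Y) + (1-p)·q·π₁(B,X) + (1-p)·(1-q)·π₁(B,Y)
= 0.5·0.25·4 + 0.5·0.75·5 + 0.5·0.25·5 + 0.5·0.75·6
= 5.25

E[P2] = 4.5 (similar calculation)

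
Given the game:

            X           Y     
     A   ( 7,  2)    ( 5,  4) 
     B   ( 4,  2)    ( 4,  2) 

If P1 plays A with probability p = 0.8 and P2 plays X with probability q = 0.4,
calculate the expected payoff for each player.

E[P1] = 5.44, E[P2] = 2.96

Work:
E[P1] = p·q·π₁(A,X) + p·(1-q)·π₁(A,Y) + (1-p)·q·π₁(B,X) + (1-p)·(1-q)·π₁(B,Y)
= 0.8·0.4·7 + 0.8·0.6·5 + 0.2·0.4·4 + 0.2·0.6·4
= 5.44

E[P2] = 2.96 (similar calculation)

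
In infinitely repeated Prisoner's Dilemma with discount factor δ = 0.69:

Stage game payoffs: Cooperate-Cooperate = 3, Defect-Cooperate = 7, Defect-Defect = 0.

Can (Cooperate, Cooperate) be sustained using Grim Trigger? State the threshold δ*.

δ* = 0.5714; since δ = 0.69 ≥ 0.5714, cooperation can be sustained

Work:
For Grim Trigger:
Cooperate forever: 3/(1-δ)
Defect then punished: 7 + 0·δ/(1-δ)
Need: 3/(1-δ) ≥ 7 + 0·δ/(1-δ)
Solving: δ ≥ (T-R)/(T-P) = (7-3)/(7-0) = 0.5714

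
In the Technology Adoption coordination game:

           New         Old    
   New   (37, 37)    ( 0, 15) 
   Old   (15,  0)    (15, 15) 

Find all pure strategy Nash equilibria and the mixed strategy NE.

Pure NE: (New, New) and (Old, Old); Mixed NE: p = 0.4054, q = 0.4054

Work:
Check pure NE:
(New, New): (37, 37) - no unilateral deviation beneficial
(Old, Old): (15, 15) - no unilateral deviation beneficial
Mixed NE: P1 plays New with p = 0.4054, P2 plays New with q = 0.4054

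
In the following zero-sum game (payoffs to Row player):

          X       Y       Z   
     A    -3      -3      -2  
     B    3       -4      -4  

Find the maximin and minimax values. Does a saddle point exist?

Maximin = -3, Minimax = -3, Saddle: True

Work:
Row minimums: [-3, -4] → maximin = -3
Column maximums: [3, -3, -2] → minimax = -3
Saddle point exists! Game value = -3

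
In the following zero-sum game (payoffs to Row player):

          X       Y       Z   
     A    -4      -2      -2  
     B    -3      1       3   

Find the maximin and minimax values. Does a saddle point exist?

Maximin = -3, Minimax = -3, Saddle: True

Work:
Row minimums: [-4, -3] → maximin = -3
Column maximums: [-3, 1, 3] → minimax = -3
Saddle point exists! Game value = -3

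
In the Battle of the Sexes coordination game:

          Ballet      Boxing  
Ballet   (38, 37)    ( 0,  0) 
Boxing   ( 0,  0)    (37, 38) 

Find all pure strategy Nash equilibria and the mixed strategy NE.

Pure NE: (Ballet, Ballet) and (Boxing, Boxing); Mixed NE: p = 0.5067, q = 0.4933

Work:
Check pure NE:
(Ballet, Ballet): (38, 37) - no unilateral deviation beneficial
(Boxing, Boxing): (37, 38) - no unilateral deviation beneficial
Mixed NE: P1 plays Ballet with p = 0.5067, P2 plays Ballet with q = 0.4933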